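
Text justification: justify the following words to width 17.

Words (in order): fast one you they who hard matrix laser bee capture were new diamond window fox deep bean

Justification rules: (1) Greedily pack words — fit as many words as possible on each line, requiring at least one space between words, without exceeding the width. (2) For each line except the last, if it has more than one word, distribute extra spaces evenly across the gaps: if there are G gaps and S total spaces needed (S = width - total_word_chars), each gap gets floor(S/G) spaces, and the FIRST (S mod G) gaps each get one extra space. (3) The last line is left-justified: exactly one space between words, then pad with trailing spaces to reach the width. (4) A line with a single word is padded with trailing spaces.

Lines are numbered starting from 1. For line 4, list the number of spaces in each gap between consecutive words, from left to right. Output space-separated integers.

Line 1: ['fast', 'one', 'you', 'they'] (min_width=17, slack=0)
Line 2: ['who', 'hard', 'matrix'] (min_width=15, slack=2)
Line 3: ['laser', 'bee', 'capture'] (min_width=17, slack=0)
Line 4: ['were', 'new', 'diamond'] (min_width=16, slack=1)
Line 5: ['window', 'fox', 'deep'] (min_width=15, slack=2)
Line 6: ['bean'] (min_width=4, slack=13)

Answer: 2 1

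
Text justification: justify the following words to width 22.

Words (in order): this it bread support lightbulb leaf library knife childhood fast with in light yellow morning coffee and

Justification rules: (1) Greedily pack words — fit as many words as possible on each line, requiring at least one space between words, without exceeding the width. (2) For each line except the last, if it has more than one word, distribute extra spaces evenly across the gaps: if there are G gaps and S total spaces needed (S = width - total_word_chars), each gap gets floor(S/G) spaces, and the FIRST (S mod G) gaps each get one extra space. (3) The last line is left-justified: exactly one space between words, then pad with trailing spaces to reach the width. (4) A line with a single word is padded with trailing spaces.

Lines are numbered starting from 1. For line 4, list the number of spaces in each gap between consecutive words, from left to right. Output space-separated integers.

Answer: 2 2 1

Derivation:
Line 1: ['this', 'it', 'bread', 'support'] (min_width=21, slack=1)
Line 2: ['lightbulb', 'leaf', 'library'] (min_width=22, slack=0)
Line 3: ['knife', 'childhood', 'fast'] (min_width=20, slack=2)
Line 4: ['with', 'in', 'light', 'yellow'] (min_width=20, slack=2)
Line 5: ['morning', 'coffee', 'and'] (min_width=18, slack=4)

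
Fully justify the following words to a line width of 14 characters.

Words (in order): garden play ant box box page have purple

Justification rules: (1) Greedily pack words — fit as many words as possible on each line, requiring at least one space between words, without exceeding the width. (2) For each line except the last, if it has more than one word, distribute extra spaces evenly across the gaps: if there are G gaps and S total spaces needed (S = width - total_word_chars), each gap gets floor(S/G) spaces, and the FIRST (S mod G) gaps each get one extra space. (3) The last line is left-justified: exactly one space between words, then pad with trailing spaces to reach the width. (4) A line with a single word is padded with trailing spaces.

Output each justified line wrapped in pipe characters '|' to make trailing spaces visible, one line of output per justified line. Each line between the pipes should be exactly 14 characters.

Answer: |garden    play|
|ant   box  box|
|page      have|
|purple        |

Derivation:
Line 1: ['garden', 'play'] (min_width=11, slack=3)
Line 2: ['ant', 'box', 'box'] (min_width=11, slack=3)
Line 3: ['page', 'have'] (min_width=9, slack=5)
Line 4: ['purple'] (min_width=6, slack=8)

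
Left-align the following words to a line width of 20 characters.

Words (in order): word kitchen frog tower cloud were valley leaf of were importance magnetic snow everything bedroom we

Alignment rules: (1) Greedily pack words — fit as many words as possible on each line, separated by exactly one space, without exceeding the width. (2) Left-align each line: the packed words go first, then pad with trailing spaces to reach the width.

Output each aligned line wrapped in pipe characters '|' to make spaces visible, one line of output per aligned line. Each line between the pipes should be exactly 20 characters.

Line 1: ['word', 'kitchen', 'frog'] (min_width=17, slack=3)
Line 2: ['tower', 'cloud', 'were'] (min_width=16, slack=4)
Line 3: ['valley', 'leaf', 'of', 'were'] (min_width=19, slack=1)
Line 4: ['importance', 'magnetic'] (min_width=19, slack=1)
Line 5: ['snow', 'everything'] (min_width=15, slack=5)
Line 6: ['bedroom', 'we'] (min_width=10, slack=10)

Answer: |word kitchen frog   |
|tower cloud were    |
|valley leaf of were |
|importance magnetic |
|snow everything     |
|bedroom we          |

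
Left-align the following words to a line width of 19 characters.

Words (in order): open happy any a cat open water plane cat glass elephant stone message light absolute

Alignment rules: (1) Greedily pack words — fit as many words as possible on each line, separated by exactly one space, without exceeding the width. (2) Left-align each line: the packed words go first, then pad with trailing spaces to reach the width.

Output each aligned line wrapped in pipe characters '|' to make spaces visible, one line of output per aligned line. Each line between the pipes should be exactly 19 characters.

Answer: |open happy any a   |
|cat open water     |
|plane cat glass    |
|elephant stone     |
|message light      |
|absolute           |

Derivation:
Line 1: ['open', 'happy', 'any', 'a'] (min_width=16, slack=3)
Line 2: ['cat', 'open', 'water'] (min_width=14, slack=5)
Line 3: ['plane', 'cat', 'glass'] (min_width=15, slack=4)
Line 4: ['elephant', 'stone'] (min_width=14, slack=5)
Line 5: ['message', 'light'] (min_width=13, slack=6)
Line 6: ['absolute'] (min_width=8, slack=11)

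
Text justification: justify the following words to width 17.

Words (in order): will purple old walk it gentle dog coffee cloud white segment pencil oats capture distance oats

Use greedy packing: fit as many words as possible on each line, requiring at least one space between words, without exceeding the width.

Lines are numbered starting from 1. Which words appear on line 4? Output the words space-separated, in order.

Line 1: ['will', 'purple', 'old'] (min_width=15, slack=2)
Line 2: ['walk', 'it', 'gentle'] (min_width=14, slack=3)
Line 3: ['dog', 'coffee', 'cloud'] (min_width=16, slack=1)
Line 4: ['white', 'segment'] (min_width=13, slack=4)
Line 5: ['pencil', 'oats'] (min_width=11, slack=6)
Line 6: ['capture', 'distance'] (min_width=16, slack=1)
Line 7: ['oats'] (min_width=4, slack=13)

Answer: white segment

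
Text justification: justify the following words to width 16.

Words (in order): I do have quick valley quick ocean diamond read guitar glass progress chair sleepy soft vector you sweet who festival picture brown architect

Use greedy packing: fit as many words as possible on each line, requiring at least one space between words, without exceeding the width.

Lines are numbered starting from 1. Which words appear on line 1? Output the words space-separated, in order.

Line 1: ['I', 'do', 'have', 'quick'] (min_width=15, slack=1)
Line 2: ['valley', 'quick'] (min_width=12, slack=4)
Line 3: ['ocean', 'diamond'] (min_width=13, slack=3)
Line 4: ['read', 'guitar'] (min_width=11, slack=5)
Line 5: ['glass', 'progress'] (min_width=14, slack=2)
Line 6: ['chair', 'sleepy'] (min_width=12, slack=4)
Line 7: ['soft', 'vector', 'you'] (min_width=15, slack=1)
Line 8: ['sweet', 'who'] (min_width=9, slack=7)
Line 9: ['festival', 'picture'] (min_width=16, slack=0)
Line 10: ['brown', 'architect'] (min_width=15, slack=1)

Answer: I do have quick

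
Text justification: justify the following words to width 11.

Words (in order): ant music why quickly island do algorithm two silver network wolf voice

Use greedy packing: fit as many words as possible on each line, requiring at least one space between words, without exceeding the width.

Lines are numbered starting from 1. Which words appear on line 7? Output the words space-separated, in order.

Line 1: ['ant', 'music'] (min_width=9, slack=2)
Line 2: ['why', 'quickly'] (min_width=11, slack=0)
Line 3: ['island', 'do'] (min_width=9, slack=2)
Line 4: ['algorithm'] (min_width=9, slack=2)
Line 5: ['two', 'silver'] (min_width=10, slack=1)
Line 6: ['network'] (min_width=7, slack=4)
Line 7: ['wolf', 'voice'] (min_width=10, slack=1)

Answer: wolf voice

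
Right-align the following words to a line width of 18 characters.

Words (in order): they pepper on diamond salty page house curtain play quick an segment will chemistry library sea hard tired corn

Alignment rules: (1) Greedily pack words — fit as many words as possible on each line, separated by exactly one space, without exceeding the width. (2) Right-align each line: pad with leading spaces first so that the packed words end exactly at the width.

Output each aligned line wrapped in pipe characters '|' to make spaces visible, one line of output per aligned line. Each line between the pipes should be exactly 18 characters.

Answer: |    they pepper on|
|diamond salty page|
|house curtain play|
|  quick an segment|
|    will chemistry|
|  library sea hard|
|        tired corn|

Derivation:
Line 1: ['they', 'pepper', 'on'] (min_width=14, slack=4)
Line 2: ['diamond', 'salty', 'page'] (min_width=18, slack=0)
Line 3: ['house', 'curtain', 'play'] (min_width=18, slack=0)
Line 4: ['quick', 'an', 'segment'] (min_width=16, slack=2)
Line 5: ['will', 'chemistry'] (min_width=14, slack=4)
Line 6: ['library', 'sea', 'hard'] (min_width=16, slack=2)
Line 7: ['tired', 'corn'] (min_width=10, slack=8)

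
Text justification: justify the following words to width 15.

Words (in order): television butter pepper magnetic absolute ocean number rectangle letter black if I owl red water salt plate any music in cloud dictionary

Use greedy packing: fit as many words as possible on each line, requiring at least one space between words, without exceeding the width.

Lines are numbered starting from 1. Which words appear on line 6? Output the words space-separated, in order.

Answer: rectangle

Derivation:
Line 1: ['television'] (min_width=10, slack=5)
Line 2: ['butter', 'pepper'] (min_width=13, slack=2)
Line 3: ['magnetic'] (min_width=8, slack=7)
Line 4: ['absolute', 'ocean'] (min_width=14, slack=1)
Line 5: ['number'] (min_width=6, slack=9)
Line 6: ['rectangle'] (min_width=9, slack=6)
Line 7: ['letter', 'black', 'if'] (min_width=15, slack=0)
Line 8: ['I', 'owl', 'red', 'water'] (min_width=15, slack=0)
Line 9: ['salt', 'plate', 'any'] (min_width=14, slack=1)
Line 10: ['music', 'in', 'cloud'] (min_width=14, slack=1)
Line 11: ['dictionary'] (min_width=10, slack=5)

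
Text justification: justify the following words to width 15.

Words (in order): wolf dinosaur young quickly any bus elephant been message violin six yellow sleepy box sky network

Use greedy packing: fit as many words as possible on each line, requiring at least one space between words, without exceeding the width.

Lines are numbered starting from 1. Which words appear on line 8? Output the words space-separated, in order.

Answer: network

Derivation:
Line 1: ['wolf', 'dinosaur'] (min_width=13, slack=2)
Line 2: ['young', 'quickly'] (min_width=13, slack=2)
Line 3: ['any', 'bus'] (min_width=7, slack=8)
Line 4: ['elephant', 'been'] (min_width=13, slack=2)
Line 5: ['message', 'violin'] (min_width=14, slack=1)
Line 6: ['six', 'yellow'] (min_width=10, slack=5)
Line 7: ['sleepy', 'box', 'sky'] (min_width=14, slack=1)
Line 8: ['network'] (min_width=7, slack=8)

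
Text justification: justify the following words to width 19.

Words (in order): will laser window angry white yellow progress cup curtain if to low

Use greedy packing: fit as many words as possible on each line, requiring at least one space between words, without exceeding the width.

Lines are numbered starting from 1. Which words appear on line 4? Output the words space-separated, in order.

Answer: curtain if to low

Derivation:
Line 1: ['will', 'laser', 'window'] (min_width=17, slack=2)
Line 2: ['angry', 'white', 'yellow'] (min_width=18, slack=1)
Line 3: ['progress', 'cup'] (min_width=12, slack=7)
Line 4: ['curtain', 'if', 'to', 'low'] (min_width=17, slack=2)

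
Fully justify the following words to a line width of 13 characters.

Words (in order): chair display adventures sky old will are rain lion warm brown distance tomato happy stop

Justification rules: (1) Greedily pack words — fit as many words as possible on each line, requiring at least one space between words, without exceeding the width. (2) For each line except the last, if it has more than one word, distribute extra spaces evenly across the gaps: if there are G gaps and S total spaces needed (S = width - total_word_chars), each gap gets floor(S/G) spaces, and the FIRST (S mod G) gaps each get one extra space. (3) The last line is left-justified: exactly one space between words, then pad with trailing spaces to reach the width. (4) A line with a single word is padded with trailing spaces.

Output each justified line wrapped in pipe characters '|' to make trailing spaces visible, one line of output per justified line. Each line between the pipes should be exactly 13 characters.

Line 1: ['chair', 'display'] (min_width=13, slack=0)
Line 2: ['adventures'] (min_width=10, slack=3)
Line 3: ['sky', 'old', 'will'] (min_width=12, slack=1)
Line 4: ['are', 'rain', 'lion'] (min_width=13, slack=0)
Line 5: ['warm', 'brown'] (min_width=10, slack=3)
Line 6: ['distance'] (min_width=8, slack=5)
Line 7: ['tomato', 'happy'] (min_width=12, slack=1)
Line 8: ['stop'] (min_width=4, slack=9)

Answer: |chair display|
|adventures   |
|sky  old will|
|are rain lion|
|warm    brown|
|distance     |
|tomato  happy|
|stop         |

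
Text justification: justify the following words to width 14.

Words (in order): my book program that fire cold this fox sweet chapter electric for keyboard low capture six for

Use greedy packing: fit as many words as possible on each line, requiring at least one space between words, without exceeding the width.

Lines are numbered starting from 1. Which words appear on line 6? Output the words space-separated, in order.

Line 1: ['my', 'book'] (min_width=7, slack=7)
Line 2: ['program', 'that'] (min_width=12, slack=2)
Line 3: ['fire', 'cold', 'this'] (min_width=14, slack=0)
Line 4: ['fox', 'sweet'] (min_width=9, slack=5)
Line 5: ['chapter'] (min_width=7, slack=7)
Line 6: ['electric', 'for'] (min_width=12, slack=2)
Line 7: ['keyboard', 'low'] (min_width=12, slack=2)
Line 8: ['capture', 'six'] (min_width=11, slack=3)
Line 9: ['for'] (min_width=3, slack=11)

Answer: electric for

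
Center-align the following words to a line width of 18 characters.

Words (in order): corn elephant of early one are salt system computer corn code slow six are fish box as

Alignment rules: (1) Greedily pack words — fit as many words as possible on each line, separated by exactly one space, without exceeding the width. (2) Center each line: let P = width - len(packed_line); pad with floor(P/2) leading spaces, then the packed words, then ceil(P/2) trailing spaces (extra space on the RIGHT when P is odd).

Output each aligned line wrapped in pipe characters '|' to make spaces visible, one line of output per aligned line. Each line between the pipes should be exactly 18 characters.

Line 1: ['corn', 'elephant', 'of'] (min_width=16, slack=2)
Line 2: ['early', 'one', 'are', 'salt'] (min_width=18, slack=0)
Line 3: ['system', 'computer'] (min_width=15, slack=3)
Line 4: ['corn', 'code', 'slow', 'six'] (min_width=18, slack=0)
Line 5: ['are', 'fish', 'box', 'as'] (min_width=15, slack=3)

Answer: | corn elephant of |
|early one are salt|
| system computer  |
|corn code slow six|
| are fish box as  |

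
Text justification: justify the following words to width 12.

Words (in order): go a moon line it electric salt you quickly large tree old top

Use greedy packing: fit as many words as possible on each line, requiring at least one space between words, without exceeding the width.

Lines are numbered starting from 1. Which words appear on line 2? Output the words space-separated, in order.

Answer: line it

Derivation:
Line 1: ['go', 'a', 'moon'] (min_width=9, slack=3)
Line 2: ['line', 'it'] (min_width=7, slack=5)
Line 3: ['electric'] (min_width=8, slack=4)
Line 4: ['salt', 'you'] (min_width=8, slack=4)
Line 5: ['quickly'] (min_width=7, slack=5)
Line 6: ['large', 'tree'] (min_width=10, slack=2)
Line 7: ['old', 'top'] (min_width=7, slack=5)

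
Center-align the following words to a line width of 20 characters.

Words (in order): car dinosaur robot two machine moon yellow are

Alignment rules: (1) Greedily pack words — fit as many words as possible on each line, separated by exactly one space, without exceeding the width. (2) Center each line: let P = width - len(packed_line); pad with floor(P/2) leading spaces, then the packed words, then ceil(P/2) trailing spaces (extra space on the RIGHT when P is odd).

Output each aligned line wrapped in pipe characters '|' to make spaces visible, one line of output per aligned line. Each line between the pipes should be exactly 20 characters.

Answer: | car dinosaur robot |
|  two machine moon  |
|     yellow are     |

Derivation:
Line 1: ['car', 'dinosaur', 'robot'] (min_width=18, slack=2)
Line 2: ['two', 'machine', 'moon'] (min_width=16, slack=4)
Line 3: ['yellow', 'are'] (min_width=10, slack=10)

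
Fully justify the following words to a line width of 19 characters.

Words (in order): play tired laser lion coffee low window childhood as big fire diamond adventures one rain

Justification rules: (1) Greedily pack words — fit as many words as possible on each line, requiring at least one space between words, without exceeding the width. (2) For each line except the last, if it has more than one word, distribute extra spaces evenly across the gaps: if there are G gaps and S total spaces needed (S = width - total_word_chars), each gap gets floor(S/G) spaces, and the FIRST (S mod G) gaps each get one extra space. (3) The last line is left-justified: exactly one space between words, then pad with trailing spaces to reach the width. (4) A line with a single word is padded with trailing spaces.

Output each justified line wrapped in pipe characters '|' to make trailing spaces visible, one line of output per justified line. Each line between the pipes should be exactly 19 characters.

Line 1: ['play', 'tired', 'laser'] (min_width=16, slack=3)
Line 2: ['lion', 'coffee', 'low'] (min_width=15, slack=4)
Line 3: ['window', 'childhood', 'as'] (min_width=19, slack=0)
Line 4: ['big', 'fire', 'diamond'] (min_width=16, slack=3)
Line 5: ['adventures', 'one', 'rain'] (min_width=19, slack=0)

Answer: |play   tired  laser|
|lion   coffee   low|
|window childhood as|
|big   fire  diamond|
|adventures one rain|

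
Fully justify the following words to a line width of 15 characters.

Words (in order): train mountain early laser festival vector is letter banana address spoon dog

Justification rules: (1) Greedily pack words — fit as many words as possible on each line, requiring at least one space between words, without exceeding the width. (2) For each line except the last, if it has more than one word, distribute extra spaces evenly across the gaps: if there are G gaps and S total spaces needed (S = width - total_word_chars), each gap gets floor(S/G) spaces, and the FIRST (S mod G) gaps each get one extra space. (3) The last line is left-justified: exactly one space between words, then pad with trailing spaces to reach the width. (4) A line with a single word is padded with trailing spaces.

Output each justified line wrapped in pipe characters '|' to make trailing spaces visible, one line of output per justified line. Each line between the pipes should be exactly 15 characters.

Line 1: ['train', 'mountain'] (min_width=14, slack=1)
Line 2: ['early', 'laser'] (min_width=11, slack=4)
Line 3: ['festival', 'vector'] (min_width=15, slack=0)
Line 4: ['is', 'letter'] (min_width=9, slack=6)
Line 5: ['banana', 'address'] (min_width=14, slack=1)
Line 6: ['spoon', 'dog'] (min_width=9, slack=6)

Answer: |train  mountain|
|early     laser|
|festival vector|
|is       letter|
|banana  address|
|spoon dog      |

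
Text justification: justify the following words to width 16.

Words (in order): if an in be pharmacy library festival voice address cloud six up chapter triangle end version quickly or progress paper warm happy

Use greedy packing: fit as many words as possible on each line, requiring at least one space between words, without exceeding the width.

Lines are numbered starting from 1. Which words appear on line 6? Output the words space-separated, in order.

Answer: triangle end

Derivation:
Line 1: ['if', 'an', 'in', 'be'] (min_width=11, slack=5)
Line 2: ['pharmacy', 'library'] (min_width=16, slack=0)
Line 3: ['festival', 'voice'] (min_width=14, slack=2)
Line 4: ['address', 'cloud'] (min_width=13, slack=3)
Line 5: ['six', 'up', 'chapter'] (min_width=14, slack=2)
Line 6: ['triangle', 'end'] (min_width=12, slack=4)
Line 7: ['version', 'quickly'] (min_width=15, slack=1)
Line 8: ['or', 'progress'] (min_width=11, slack=5)
Line 9: ['paper', 'warm', 'happy'] (min_width=16, slack=0)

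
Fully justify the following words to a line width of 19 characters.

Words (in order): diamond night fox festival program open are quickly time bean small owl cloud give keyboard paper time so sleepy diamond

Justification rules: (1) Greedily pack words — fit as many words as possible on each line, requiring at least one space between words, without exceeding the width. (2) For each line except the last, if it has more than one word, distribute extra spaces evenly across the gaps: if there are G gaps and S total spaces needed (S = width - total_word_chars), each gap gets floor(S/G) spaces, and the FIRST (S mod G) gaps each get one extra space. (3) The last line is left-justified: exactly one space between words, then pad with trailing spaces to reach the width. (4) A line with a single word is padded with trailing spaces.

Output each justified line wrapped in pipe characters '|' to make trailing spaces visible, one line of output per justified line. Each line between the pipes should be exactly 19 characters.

Answer: |diamond  night  fox|
|festival    program|
|open   are  quickly|
|time bean small owl|
|cloud give keyboard|
|paper    time    so|
|sleepy diamond     |

Derivation:
Line 1: ['diamond', 'night', 'fox'] (min_width=17, slack=2)
Line 2: ['festival', 'program'] (min_width=16, slack=3)
Line 3: ['open', 'are', 'quickly'] (min_width=16, slack=3)
Line 4: ['time', 'bean', 'small', 'owl'] (min_width=19, slack=0)
Line 5: ['cloud', 'give', 'keyboard'] (min_width=19, slack=0)
Line 6: ['paper', 'time', 'so'] (min_width=13, slack=6)
Line 7: ['sleepy', 'diamond'] (min_width=14, slack=5)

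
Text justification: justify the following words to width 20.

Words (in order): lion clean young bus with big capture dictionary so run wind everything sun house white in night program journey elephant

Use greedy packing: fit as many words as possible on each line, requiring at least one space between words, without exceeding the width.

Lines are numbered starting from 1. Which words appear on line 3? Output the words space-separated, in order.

Line 1: ['lion', 'clean', 'young', 'bus'] (min_width=20, slack=0)
Line 2: ['with', 'big', 'capture'] (min_width=16, slack=4)
Line 3: ['dictionary', 'so', 'run'] (min_width=17, slack=3)
Line 4: ['wind', 'everything', 'sun'] (min_width=19, slack=1)
Line 5: ['house', 'white', 'in', 'night'] (min_width=20, slack=0)
Line 6: ['program', 'journey'] (min_width=15, slack=5)
Line 7: ['elephant'] (min_width=8, slack=12)

Answer: dictionary so run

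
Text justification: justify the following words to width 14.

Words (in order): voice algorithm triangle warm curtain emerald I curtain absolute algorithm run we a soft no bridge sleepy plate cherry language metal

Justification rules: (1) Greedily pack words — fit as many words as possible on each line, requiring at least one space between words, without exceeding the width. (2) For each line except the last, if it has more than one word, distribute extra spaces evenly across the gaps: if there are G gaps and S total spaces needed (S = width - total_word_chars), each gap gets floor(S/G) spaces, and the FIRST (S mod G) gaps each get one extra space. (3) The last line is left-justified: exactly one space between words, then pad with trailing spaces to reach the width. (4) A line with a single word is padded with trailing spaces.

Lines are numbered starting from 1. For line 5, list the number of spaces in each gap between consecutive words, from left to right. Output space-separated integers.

Answer: 6

Derivation:
Line 1: ['voice'] (min_width=5, slack=9)
Line 2: ['algorithm'] (min_width=9, slack=5)
Line 3: ['triangle', 'warm'] (min_width=13, slack=1)
Line 4: ['curtain'] (min_width=7, slack=7)
Line 5: ['emerald', 'I'] (min_width=9, slack=5)
Line 6: ['curtain'] (min_width=7, slack=7)
Line 7: ['absolute'] (min_width=8, slack=6)
Line 8: ['algorithm', 'run'] (min_width=13, slack=1)
Line 9: ['we', 'a', 'soft', 'no'] (min_width=12, slack=2)
Line 10: ['bridge', 'sleepy'] (min_width=13, slack=1)
Line 11: ['plate', 'cherry'] (min_width=12, slack=2)
Line 12: ['language', 'metal'] (min_width=14, slack=0)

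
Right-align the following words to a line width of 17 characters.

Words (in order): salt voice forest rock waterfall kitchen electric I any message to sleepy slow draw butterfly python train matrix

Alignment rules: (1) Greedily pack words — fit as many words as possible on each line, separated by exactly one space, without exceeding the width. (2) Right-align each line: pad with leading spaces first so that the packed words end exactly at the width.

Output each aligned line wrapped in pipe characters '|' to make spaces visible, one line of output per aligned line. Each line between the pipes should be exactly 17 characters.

Answer: |salt voice forest|
|   rock waterfall|
| kitchen electric|
| I any message to|
| sleepy slow draw|
| butterfly python|
|     train matrix|

Derivation:
Line 1: ['salt', 'voice', 'forest'] (min_width=17, slack=0)
Line 2: ['rock', 'waterfall'] (min_width=14, slack=3)
Line 3: ['kitchen', 'electric'] (min_width=16, slack=1)
Line 4: ['I', 'any', 'message', 'to'] (min_width=16, slack=1)
Line 5: ['sleepy', 'slow', 'draw'] (min_width=16, slack=1)
Line 6: ['butterfly', 'python'] (min_width=16, slack=1)
Line 7: ['train', 'matrix'] (min_width=12, slack=5)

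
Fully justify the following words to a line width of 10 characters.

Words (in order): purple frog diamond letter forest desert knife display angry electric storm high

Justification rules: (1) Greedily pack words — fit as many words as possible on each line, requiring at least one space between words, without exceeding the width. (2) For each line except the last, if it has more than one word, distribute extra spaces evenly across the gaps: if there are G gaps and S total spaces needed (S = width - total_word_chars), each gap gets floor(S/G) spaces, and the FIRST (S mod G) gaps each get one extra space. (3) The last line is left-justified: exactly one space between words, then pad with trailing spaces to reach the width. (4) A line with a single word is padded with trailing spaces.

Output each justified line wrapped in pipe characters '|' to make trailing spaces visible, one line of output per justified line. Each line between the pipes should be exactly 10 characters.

Line 1: ['purple'] (min_width=6, slack=4)
Line 2: ['frog'] (min_width=4, slack=6)
Line 3: ['diamond'] (min_width=7, slack=3)
Line 4: ['letter'] (min_width=6, slack=4)
Line 5: ['forest'] (min_width=6, slack=4)
Line 6: ['desert'] (min_width=6, slack=4)
Line 7: ['knife'] (min_width=5, slack=5)
Line 8: ['display'] (min_width=7, slack=3)
Line 9: ['angry'] (min_width=5, slack=5)
Line 10: ['electric'] (min_width=8, slack=2)
Line 11: ['storm', 'high'] (min_width=10, slack=0)

Answer: |purple    |
|frog      |
|diamond   |
|letter    |
|forest    |
|desert    |
|knife     |
|display   |
|angry     |
|electric  |
|storm high|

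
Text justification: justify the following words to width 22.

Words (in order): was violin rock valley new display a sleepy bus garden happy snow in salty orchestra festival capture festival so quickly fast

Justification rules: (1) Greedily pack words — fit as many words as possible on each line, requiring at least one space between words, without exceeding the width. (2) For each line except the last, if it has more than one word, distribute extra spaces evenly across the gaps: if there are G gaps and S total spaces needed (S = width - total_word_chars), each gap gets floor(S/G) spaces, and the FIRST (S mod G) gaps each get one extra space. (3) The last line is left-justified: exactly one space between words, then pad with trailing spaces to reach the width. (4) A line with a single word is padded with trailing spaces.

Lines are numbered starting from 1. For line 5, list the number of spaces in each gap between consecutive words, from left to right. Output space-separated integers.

Answer: 7

Derivation:
Line 1: ['was', 'violin', 'rock', 'valley'] (min_width=22, slack=0)
Line 2: ['new', 'display', 'a', 'sleepy'] (min_width=20, slack=2)
Line 3: ['bus', 'garden', 'happy', 'snow'] (min_width=21, slack=1)
Line 4: ['in', 'salty', 'orchestra'] (min_width=18, slack=4)
Line 5: ['festival', 'capture'] (min_width=16, slack=6)
Line 6: ['festival', 'so', 'quickly'] (min_width=19, slack=3)
Line 7: ['fast'] (min_width=4, slack=18)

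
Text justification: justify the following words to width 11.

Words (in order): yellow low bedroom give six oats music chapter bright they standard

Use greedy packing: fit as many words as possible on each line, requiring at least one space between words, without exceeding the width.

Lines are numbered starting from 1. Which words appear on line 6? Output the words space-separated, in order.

Line 1: ['yellow', 'low'] (min_width=10, slack=1)
Line 2: ['bedroom'] (min_width=7, slack=4)
Line 3: ['give', 'six'] (min_width=8, slack=3)
Line 4: ['oats', 'music'] (min_width=10, slack=1)
Line 5: ['chapter'] (min_width=7, slack=4)
Line 6: ['bright', 'they'] (min_width=11, slack=0)
Line 7: ['standard'] (min_width=8, slack=3)

Answer: bright they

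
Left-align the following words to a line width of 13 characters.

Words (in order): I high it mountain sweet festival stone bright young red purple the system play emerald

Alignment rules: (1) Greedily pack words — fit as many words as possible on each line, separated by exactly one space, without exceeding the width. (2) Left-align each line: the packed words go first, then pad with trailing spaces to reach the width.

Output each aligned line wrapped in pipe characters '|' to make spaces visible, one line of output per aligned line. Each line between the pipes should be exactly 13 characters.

Answer: |I high it    |
|mountain     |
|sweet        |
|festival     |
|stone bright |
|young red    |
|purple the   |
|system play  |
|emerald      |

Derivation:
Line 1: ['I', 'high', 'it'] (min_width=9, slack=4)
Line 2: ['mountain'] (min_width=8, slack=5)
Line 3: ['sweet'] (min_width=5, slack=8)
Line 4: ['festival'] (min_width=8, slack=5)
Line 5: ['stone', 'bright'] (min_width=12, slack=1)
Line 6: ['young', 'red'] (min_width=9, slack=4)
Line 7: ['purple', 'the'] (min_width=10, slack=3)
Line 8: ['system', 'play'] (min_width=11, slack=2)
Line 9: ['emerald'] (min_width=7, slack=6)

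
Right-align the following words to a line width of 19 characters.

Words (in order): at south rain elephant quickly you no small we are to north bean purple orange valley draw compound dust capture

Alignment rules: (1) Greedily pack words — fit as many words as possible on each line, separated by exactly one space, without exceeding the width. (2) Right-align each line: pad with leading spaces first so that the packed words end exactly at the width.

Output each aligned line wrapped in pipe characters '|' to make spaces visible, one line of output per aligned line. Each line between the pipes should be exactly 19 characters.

Line 1: ['at', 'south', 'rain'] (min_width=13, slack=6)
Line 2: ['elephant', 'quickly'] (min_width=16, slack=3)
Line 3: ['you', 'no', 'small', 'we', 'are'] (min_width=19, slack=0)
Line 4: ['to', 'north', 'bean'] (min_width=13, slack=6)
Line 5: ['purple', 'orange'] (min_width=13, slack=6)
Line 6: ['valley', 'draw'] (min_width=11, slack=8)
Line 7: ['compound', 'dust'] (min_width=13, slack=6)
Line 8: ['capture'] (min_width=7, slack=12)

Answer: |      at south rain|
|   elephant quickly|
|you no small we are|
|      to north bean|
|      purple orange|
|        valley draw|
|      compound dust|
|            capture|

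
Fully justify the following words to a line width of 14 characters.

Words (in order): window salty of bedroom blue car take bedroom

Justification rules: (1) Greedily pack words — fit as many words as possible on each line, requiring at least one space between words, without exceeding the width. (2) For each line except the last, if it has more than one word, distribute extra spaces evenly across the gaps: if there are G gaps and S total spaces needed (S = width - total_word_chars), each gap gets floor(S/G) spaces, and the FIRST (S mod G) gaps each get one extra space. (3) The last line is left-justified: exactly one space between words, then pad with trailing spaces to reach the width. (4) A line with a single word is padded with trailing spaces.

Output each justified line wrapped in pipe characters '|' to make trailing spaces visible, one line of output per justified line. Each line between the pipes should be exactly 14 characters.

Answer: |window   salty|
|of     bedroom|
|blue  car take|
|bedroom       |

Derivation:
Line 1: ['window', 'salty'] (min_width=12, slack=2)
Line 2: ['of', 'bedroom'] (min_width=10, slack=4)
Line 3: ['blue', 'car', 'take'] (min_width=13, slack=1)
Line 4: ['bedroom'] (min_width=7, slack=7)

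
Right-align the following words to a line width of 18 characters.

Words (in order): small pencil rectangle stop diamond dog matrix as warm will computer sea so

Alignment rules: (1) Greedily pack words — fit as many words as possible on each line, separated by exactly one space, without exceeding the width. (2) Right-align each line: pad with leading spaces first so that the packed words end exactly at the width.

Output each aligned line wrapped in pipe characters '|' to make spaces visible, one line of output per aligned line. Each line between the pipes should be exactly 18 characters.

Line 1: ['small', 'pencil'] (min_width=12, slack=6)
Line 2: ['rectangle', 'stop'] (min_width=14, slack=4)
Line 3: ['diamond', 'dog', 'matrix'] (min_width=18, slack=0)
Line 4: ['as', 'warm', 'will'] (min_width=12, slack=6)
Line 5: ['computer', 'sea', 'so'] (min_width=15, slack=3)

Answer: |      small pencil|
|    rectangle stop|
|diamond dog matrix|
|      as warm will|
|   computer sea so|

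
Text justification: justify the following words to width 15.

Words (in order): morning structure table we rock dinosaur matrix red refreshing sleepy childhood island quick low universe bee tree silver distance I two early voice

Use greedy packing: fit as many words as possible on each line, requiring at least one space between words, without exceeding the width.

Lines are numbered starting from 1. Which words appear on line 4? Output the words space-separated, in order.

Answer: dinosaur matrix

Derivation:
Line 1: ['morning'] (min_width=7, slack=8)
Line 2: ['structure', 'table'] (min_width=15, slack=0)
Line 3: ['we', 'rock'] (min_width=7, slack=8)
Line 4: ['dinosaur', 'matrix'] (min_width=15, slack=0)
Line 5: ['red', 'refreshing'] (min_width=14, slack=1)
Line 6: ['sleepy'] (min_width=6, slack=9)
Line 7: ['childhood'] (min_width=9, slack=6)
Line 8: ['island', 'quick'] (min_width=12, slack=3)
Line 9: ['low', 'universe'] (min_width=12, slack=3)
Line 10: ['bee', 'tree', 'silver'] (min_width=15, slack=0)
Line 11: ['distance', 'I', 'two'] (min_width=14, slack=1)
Line 12: ['early', 'voice'] (min_width=11, slack=4)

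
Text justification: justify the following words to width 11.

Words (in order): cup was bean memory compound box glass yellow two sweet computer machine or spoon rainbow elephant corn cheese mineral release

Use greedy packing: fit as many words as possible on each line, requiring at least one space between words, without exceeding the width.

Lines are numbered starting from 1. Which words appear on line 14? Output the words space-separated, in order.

Line 1: ['cup', 'was'] (min_width=7, slack=4)
Line 2: ['bean', 'memory'] (min_width=11, slack=0)
Line 3: ['compound'] (min_width=8, slack=3)
Line 4: ['box', 'glass'] (min_width=9, slack=2)
Line 5: ['yellow', 'two'] (min_width=10, slack=1)
Line 6: ['sweet'] (min_width=5, slack=6)
Line 7: ['computer'] (min_width=8, slack=3)
Line 8: ['machine', 'or'] (min_width=10, slack=1)
Line 9: ['spoon'] (min_width=5, slack=6)
Line 10: ['rainbow'] (min_width=7, slack=4)
Line 11: ['elephant'] (min_width=8, slack=3)
Line 12: ['corn', 'cheese'] (min_width=11, slack=0)
Line 13: ['mineral'] (min_width=7, slack=4)
Line 14: ['release'] (min_width=7, slack=4)

Answer: release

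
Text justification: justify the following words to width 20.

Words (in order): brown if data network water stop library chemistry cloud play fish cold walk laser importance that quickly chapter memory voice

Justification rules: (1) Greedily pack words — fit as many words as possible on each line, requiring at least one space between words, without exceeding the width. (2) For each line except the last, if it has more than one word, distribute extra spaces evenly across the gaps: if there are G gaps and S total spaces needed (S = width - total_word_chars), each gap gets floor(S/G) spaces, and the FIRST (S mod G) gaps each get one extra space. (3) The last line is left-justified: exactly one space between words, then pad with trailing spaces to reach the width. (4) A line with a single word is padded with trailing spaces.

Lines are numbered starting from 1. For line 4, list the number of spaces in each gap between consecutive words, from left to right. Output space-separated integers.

Answer: 1 1 1

Derivation:
Line 1: ['brown', 'if', 'data'] (min_width=13, slack=7)
Line 2: ['network', 'water', 'stop'] (min_width=18, slack=2)
Line 3: ['library', 'chemistry'] (min_width=17, slack=3)
Line 4: ['cloud', 'play', 'fish', 'cold'] (min_width=20, slack=0)
Line 5: ['walk', 'laser'] (min_width=10, slack=10)
Line 6: ['importance', 'that'] (min_width=15, slack=5)
Line 7: ['quickly', 'chapter'] (min_width=15, slack=5)
Line 8: ['memory', 'voice'] (min_width=12, slack=8)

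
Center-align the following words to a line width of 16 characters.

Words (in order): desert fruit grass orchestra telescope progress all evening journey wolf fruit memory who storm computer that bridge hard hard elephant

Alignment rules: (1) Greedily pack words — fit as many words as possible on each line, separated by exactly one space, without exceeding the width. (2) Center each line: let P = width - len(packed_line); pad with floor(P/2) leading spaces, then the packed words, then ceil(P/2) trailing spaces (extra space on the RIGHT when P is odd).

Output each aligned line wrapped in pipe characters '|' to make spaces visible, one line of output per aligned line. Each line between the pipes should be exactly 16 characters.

Line 1: ['desert', 'fruit'] (min_width=12, slack=4)
Line 2: ['grass', 'orchestra'] (min_width=15, slack=1)
Line 3: ['telescope'] (min_width=9, slack=7)
Line 4: ['progress', 'all'] (min_width=12, slack=4)
Line 5: ['evening', 'journey'] (min_width=15, slack=1)
Line 6: ['wolf', 'fruit'] (min_width=10, slack=6)
Line 7: ['memory', 'who', 'storm'] (min_width=16, slack=0)
Line 8: ['computer', 'that'] (min_width=13, slack=3)
Line 9: ['bridge', 'hard', 'hard'] (min_width=16, slack=0)
Line 10: ['elephant'] (min_width=8, slack=8)

Answer: |  desert fruit  |
|grass orchestra |
|   telescope    |
|  progress all  |
|evening journey |
|   wolf fruit   |
|memory who storm|
| computer that  |
|bridge hard hard|
|    elephant    |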